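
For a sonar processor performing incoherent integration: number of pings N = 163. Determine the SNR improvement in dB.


Gain = 5*log10(163) = 11.06

11.06 dB


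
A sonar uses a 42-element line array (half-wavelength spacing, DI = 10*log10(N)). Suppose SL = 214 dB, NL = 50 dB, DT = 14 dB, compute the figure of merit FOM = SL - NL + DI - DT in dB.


Step 1: DI = 10*log10(42) = 16.23 dB
Step 2: FOM = SL - NL + DI - DT = 214 - 50 + 16.23 - 14 = 166.23

166.23 dB


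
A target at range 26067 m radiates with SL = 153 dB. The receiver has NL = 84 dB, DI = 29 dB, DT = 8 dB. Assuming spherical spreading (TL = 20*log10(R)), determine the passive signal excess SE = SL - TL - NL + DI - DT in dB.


Step 1: TL = 20*log10(26067) = 88.32 dB
Step 2: SE = 153 - 88.32 - 84 + 29 - 8 = 1.68

1.68 dB


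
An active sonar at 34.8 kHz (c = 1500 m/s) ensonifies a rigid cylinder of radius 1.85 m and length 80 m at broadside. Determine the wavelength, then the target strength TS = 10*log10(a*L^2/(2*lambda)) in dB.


Step 1: lambda = c/f = 1500/34800 = 0.0431 m
Step 2: TS = 10*log10(a*L^2/(2*lambda)) = 10*log10(1.85*80^2/(2*0.0431)) = 51.38

51.38 dB


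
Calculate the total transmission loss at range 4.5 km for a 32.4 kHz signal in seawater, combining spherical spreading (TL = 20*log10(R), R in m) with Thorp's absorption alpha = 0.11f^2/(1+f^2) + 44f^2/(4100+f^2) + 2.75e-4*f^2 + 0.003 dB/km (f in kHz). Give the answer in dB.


Step 1 (Thorp): alpha = 0.11*1049.76/(1+1049.76) + 44*1049.76/(4100+1049.76) + 2.75e-4*1049.76 + 0.003 = 9.3708 dB/km
Step 2: TL_spread = 20*log10(4500) = 73.06 dB
Step 3: TL_abs = alpha*R = 9.3708 * 4.5 = 42.17 dB
Step 4: TL_total = 73.06 + 42.17 = 115.23

115.23 dB


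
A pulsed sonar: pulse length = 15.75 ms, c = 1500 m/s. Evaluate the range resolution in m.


dR = c*tau/2 = 1500 * 15.75e-3 / 2 = 11.8125

11.8125 m


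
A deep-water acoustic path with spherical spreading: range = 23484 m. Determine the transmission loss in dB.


TL = 20*log10(23484) = 87.42

87.42 dB


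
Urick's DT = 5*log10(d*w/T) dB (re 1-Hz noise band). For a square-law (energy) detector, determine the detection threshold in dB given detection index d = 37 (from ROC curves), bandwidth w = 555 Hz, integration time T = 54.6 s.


DT = 5*log10(d*w/T) = 5*log10(37 * 555 / 54.6) = 5*log10(376.1) = 12.88

12.88 dB


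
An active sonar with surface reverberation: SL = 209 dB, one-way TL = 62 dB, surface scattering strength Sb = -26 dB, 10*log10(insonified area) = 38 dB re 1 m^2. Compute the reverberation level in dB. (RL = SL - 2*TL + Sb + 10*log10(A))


97 dB


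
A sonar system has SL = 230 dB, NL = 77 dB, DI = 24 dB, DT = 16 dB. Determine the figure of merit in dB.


FOM = SL - NL + DI - DT = 230 - 77 + 24 - 16 = 161

161 dB


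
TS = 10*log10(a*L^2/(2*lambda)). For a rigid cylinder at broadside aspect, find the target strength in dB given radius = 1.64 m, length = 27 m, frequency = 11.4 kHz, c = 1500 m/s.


lambda = 1500/11400 = 0.13158 m
TS = 10*log10(1.64*27^2/(2*0.13158)) = 36.57

36.57 dB


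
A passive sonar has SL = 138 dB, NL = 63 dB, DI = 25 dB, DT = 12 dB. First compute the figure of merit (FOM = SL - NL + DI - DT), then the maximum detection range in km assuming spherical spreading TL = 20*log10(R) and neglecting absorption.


Step 1: FOM = SL - NL + DI - DT = 138 - 63 + 25 - 12 = 88 dB
Step 2: at max range FOM = TL = 20*log10(R), so R = 10^(88/20) = 25118.86 m = 25.12 km

25.12 km


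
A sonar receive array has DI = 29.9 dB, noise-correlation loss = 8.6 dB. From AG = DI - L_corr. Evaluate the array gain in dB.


AG = DI - L_corr = 29.9 - 8.6 = 21.3

21.3 dB


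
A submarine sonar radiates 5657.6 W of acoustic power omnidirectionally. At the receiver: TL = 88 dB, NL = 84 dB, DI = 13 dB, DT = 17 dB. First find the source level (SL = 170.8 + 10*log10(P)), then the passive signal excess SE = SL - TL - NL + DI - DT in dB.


Step 1: SL = 170.8 + 10*log10(5657.6) = 208.33 dB
Step 2: SE = SL - TL - NL + DI - DT = 208.33 - 88 - 84 + 13 - 17 = 32.33

32.33 dB


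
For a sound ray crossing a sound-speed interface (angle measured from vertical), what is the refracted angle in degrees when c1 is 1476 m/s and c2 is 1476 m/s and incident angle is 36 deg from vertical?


sin(theta2) = (c2/c1)*sin(theta1) = (1476/1476)*sin(36 deg) = 0.58779
theta2 = arcsin(0.58779) = 36.0

36.0 deg


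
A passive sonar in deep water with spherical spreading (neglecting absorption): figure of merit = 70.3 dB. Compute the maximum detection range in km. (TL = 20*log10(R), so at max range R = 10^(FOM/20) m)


At max range FOM = TL, so 20*log10(R) = 70.3
R = 10^(70.3/20) = 3273.41 m = 3.27 km

3.27 km


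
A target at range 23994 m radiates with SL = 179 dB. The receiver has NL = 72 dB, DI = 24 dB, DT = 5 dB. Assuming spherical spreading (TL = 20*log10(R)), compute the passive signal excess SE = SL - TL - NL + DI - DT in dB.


38.4 dB


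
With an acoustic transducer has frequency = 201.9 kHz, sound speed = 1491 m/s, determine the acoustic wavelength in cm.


0.74 cm


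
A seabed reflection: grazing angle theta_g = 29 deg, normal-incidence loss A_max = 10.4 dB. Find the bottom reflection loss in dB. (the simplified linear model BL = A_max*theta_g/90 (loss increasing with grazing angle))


BL = A_max * theta_g / 90 = 10.4 * 29 / 90 = 3.35

3.35 dB


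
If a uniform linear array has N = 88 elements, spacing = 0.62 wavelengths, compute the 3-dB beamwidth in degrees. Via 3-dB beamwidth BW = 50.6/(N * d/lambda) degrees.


0.93 deg


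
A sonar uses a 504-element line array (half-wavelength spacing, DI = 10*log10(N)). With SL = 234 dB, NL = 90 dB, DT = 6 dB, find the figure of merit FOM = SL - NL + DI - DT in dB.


165.02 dB


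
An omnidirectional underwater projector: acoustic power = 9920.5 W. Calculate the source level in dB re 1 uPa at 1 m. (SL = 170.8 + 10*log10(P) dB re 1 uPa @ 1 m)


SL = 170.8 + 10*log10(9920.5) = 170.8 + 39.97 = 210.77

210.77 dB


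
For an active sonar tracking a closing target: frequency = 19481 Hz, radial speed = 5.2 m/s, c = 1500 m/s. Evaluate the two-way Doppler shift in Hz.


fd = 2*f*v/c = 2 * 19481 * 5.2 / 1500 = 135.07

135.07 Hz


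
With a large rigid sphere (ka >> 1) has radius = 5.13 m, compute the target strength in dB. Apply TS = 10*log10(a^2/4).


TS = 10*log10(5.13^2 / 4) = 10*log10(6.579225) = 8.18

8.18 dB


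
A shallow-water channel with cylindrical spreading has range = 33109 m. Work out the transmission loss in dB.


TL = 10*log10(33109) = 45.2

45.2 dB


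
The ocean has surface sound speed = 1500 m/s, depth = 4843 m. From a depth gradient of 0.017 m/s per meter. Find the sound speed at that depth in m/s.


c = 1500 + 0.017 * 4843 = 1582.331

1582.331 m/s


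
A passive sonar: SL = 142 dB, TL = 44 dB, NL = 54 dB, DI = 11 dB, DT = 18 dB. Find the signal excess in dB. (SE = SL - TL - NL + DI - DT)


SE = SL - TL - NL + DI - DT = 142 - 44 - 54 + 11 - 18 = 37

37 dB


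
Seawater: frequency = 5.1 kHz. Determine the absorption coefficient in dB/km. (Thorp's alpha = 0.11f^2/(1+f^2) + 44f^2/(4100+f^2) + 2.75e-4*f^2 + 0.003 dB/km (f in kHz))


f^2 = 26.01
alpha = 0.11*26.01/(1+26.01) + 44*26.01/(4100+26.01) + 2.75e-4*26.01 + 0.003 = 0.393

0.393 dB/km


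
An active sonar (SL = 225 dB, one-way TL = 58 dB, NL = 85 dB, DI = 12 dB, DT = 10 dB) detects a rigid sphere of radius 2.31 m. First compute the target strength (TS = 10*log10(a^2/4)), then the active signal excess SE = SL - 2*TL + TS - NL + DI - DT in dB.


Step 1: TS = 10*log10(2.31^2/4) = 1.25 dB
Step 2: SE = SL - 2*TL + TS - NL + DI - DT = 225 - 2*58 + (1.25) - 85 + 12 - 10 = 27.25

27.25 dB


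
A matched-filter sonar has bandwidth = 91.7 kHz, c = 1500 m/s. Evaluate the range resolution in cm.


dR = c/(2*BW) = 1500 / (2 * 91.7e3) = 0.0082 m = 0.82 cm

0.82 cm


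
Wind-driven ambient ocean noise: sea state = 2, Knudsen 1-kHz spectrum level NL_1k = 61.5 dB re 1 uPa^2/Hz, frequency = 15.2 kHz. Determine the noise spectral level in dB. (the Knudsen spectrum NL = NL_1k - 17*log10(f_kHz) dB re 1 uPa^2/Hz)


NL = NL_1k - 17*log10(f_kHz) = 61.5 - 17*log10(15.2) = 61.5 - (20.09) = 41.41

41.41 dB


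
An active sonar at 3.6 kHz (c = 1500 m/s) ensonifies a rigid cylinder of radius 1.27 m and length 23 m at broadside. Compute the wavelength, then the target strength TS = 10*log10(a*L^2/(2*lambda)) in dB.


Step 1: lambda = c/f = 1500/3600 = 0.41667 m
Step 2: TS = 10*log10(a*L^2/(2*lambda)) = 10*log10(1.27*23^2/(2*0.41667)) = 29.06

29.06 dB


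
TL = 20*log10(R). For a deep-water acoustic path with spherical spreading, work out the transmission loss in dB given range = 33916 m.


90.61 dB


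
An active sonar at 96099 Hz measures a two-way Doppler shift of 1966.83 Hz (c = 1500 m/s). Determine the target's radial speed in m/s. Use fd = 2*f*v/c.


From fd = 2*f*v/c, v = c*fd/(2*f) = 1500 * 1966.83 / (2*96099) = 15.35

15.35 m/s


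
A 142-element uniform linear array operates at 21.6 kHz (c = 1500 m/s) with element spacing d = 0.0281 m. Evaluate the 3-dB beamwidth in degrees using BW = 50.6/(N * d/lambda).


0.88 deg


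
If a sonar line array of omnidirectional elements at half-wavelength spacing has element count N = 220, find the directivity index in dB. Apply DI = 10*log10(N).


DI = 10*log10(220) = 23.42

23.42 dB


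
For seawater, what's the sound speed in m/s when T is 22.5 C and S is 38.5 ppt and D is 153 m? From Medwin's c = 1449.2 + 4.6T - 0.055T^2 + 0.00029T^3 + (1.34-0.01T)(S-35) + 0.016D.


1534.51 m/s


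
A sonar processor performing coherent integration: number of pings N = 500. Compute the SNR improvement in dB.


Gain = 10*log10(500) = 26.99

26.99 dB


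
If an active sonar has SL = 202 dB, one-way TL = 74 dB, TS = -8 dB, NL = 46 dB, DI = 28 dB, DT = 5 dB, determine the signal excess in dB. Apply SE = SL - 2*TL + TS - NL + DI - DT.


23 dB


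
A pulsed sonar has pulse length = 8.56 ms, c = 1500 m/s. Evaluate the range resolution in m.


6.42 m


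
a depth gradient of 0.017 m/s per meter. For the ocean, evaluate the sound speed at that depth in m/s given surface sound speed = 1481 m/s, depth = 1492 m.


c = 1481 + 0.017 * 1492 = 1506.364

1506.364 m/s


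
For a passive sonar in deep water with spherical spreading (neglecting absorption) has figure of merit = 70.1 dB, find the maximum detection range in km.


At max range FOM = TL, so 20*log10(R) = 70.1
R = 10^(70.1/20) = 3198.9 m = 3.2 km

3.2 km


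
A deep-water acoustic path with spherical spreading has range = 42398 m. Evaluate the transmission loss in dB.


92.55 dB


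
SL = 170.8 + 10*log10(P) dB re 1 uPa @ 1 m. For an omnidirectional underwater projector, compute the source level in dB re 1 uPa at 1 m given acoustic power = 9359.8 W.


SL = 170.8 + 10*log10(9359.8) = 170.8 + 39.71 = 210.51

210.51 dB


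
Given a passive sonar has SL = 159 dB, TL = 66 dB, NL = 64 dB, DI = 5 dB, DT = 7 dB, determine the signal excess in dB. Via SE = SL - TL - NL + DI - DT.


27 dB


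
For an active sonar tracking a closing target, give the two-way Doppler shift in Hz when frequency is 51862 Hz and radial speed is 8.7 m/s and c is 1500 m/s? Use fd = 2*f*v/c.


601.6 Hz


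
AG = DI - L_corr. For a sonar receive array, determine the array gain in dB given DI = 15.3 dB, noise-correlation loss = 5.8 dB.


AG = DI - L_corr = 15.3 - 5.8 = 9.5

9.5 dB


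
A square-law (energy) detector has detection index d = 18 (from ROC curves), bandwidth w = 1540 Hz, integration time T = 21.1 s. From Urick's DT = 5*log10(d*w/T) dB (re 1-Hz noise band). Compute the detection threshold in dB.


DT = 5*log10(d*w/T) = 5*log10(18 * 1540 / 21.1) = 5*log10(1313.74) = 15.59

15.59 dB


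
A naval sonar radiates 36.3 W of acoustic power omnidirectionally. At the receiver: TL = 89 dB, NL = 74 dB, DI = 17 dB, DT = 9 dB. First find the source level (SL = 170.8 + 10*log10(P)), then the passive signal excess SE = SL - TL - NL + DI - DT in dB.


Step 1: SL = 170.8 + 10*log10(36.3) = 186.4 dB
Step 2: SE = SL - TL - NL + DI - DT = 186.4 - 89 - 74 + 17 - 9 = 31.4

31.4 dB


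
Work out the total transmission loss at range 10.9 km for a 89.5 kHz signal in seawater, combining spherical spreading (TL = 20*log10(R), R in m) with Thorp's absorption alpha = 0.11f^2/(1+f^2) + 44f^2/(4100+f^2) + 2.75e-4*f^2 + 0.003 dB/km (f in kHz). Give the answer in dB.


Step 1 (Thorp): alpha = 0.11*8010.25/(1+8010.25) + 44*8010.25/(4100+8010.25) + 2.75e-4*8010.25 + 0.003 = 31.4193 dB/km
Step 2: TL_spread = 20*log10(10900) = 80.75 dB
Step 3: TL_abs = alpha*R = 31.4193 * 10.9 = 342.47 dB
Step 4: TL_total = 80.75 + 342.47 = 423.22

423.22 dB


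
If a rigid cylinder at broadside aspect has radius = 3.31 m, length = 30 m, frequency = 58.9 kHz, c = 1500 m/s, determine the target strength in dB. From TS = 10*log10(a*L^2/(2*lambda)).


47.67 dB


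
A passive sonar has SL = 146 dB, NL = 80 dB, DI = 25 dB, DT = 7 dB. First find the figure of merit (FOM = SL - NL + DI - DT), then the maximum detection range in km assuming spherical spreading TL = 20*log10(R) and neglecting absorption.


Step 1: FOM = SL - NL + DI - DT = 146 - 80 + 25 - 7 = 84 dB
Step 2: at max range FOM = TL = 20*log10(R), so R = 10^(84/20) = 15848.93 m = 15.85 km

15.85 km


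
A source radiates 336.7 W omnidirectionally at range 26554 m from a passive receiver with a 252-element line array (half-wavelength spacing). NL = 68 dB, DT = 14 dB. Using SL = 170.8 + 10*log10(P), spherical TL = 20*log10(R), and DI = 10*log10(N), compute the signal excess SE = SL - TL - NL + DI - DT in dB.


Step 1: SL = 170.8 + 10*log10(336.7) = 196.07 dB
Step 2: TL = 20*log10(26554) = 88.48 dB
Step 3: DI = 10*log10(252) = 24.01 dB
Step 4: SE = SL - TL - NL + DI - DT = 196.07 - 88.48 - 68 + 24.01 - 14 = 49.6

49.6 dB


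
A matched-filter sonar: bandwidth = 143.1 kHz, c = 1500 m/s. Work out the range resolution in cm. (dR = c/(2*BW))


dR = c/(2*BW) = 1500 / (2 * 143.1e3) = 0.0052 m = 0.52 cm

0.52 cm


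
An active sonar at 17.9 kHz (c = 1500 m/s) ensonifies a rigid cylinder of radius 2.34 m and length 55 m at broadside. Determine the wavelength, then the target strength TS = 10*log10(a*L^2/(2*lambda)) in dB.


Step 1: lambda = c/f = 1500/17900 = 0.0838 m
Step 2: TS = 10*log10(a*L^2/(2*lambda)) = 10*log10(2.34*55^2/(2*0.0838)) = 46.26

46.26 dB


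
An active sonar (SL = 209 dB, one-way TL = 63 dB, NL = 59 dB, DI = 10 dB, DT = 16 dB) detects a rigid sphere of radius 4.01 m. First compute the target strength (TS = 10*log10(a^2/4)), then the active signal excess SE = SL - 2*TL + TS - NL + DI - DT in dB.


Step 1: TS = 10*log10(4.01^2/4) = 6.04 dB
Step 2: SE = SL - 2*TL + TS - NL + DI - DT = 209 - 2*63 + (6.04) - 59 + 10 - 16 = 24.04

24.04 dB


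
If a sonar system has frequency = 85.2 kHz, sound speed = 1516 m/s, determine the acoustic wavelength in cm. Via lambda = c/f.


1.78 cm


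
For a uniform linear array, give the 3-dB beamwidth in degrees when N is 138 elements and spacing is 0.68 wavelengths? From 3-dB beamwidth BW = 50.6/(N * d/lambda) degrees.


0.54 deg


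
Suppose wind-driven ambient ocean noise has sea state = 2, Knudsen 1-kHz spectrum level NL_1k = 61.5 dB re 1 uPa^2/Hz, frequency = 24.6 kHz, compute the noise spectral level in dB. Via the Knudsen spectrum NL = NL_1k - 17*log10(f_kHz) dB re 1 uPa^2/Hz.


37.85 dB


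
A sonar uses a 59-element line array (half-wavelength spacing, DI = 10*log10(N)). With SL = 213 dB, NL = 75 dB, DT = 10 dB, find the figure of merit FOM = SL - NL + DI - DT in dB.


145.71 dB


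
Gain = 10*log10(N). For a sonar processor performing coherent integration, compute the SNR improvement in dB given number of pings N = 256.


Gain = 10*log10(256) = 24.08

24.08 dB


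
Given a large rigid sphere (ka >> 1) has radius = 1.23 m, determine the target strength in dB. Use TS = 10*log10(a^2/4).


TS = 10*log10(1.23^2 / 4) = 10*log10(0.378225) = -4.22

-4.22 dB


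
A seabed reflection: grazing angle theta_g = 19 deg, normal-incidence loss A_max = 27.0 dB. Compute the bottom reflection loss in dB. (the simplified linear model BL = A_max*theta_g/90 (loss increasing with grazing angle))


5.7 dB


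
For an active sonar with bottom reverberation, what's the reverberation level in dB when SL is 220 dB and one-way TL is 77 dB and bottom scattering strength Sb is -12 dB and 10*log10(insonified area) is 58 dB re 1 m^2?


RL = SL - 2*TL + Sb + 10*log10(A) = 220 - 2*77 + (-12) + 58 = 112

112 dB


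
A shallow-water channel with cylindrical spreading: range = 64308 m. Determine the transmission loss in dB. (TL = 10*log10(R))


TL = 10*log10(64308) = 48.08

48.08 dB


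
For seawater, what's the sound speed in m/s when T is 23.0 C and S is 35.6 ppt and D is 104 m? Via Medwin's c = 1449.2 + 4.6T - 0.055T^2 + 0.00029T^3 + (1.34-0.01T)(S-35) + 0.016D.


c = 1449.2 + 4.6*23.0 - 0.055*23.0^2 + 0.00029*23.0^3 + (1.34 - 0.01*23.0)*(35.6 - 35) + 0.016*104 = 1531.76

1531.76 m/s


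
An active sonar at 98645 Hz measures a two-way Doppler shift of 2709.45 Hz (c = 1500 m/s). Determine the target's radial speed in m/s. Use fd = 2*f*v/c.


From fd = 2*f*v/c, v = c*fd/(2*f) = 1500 * 2709.45 / (2*98645) = 20.6

20.6 m/s


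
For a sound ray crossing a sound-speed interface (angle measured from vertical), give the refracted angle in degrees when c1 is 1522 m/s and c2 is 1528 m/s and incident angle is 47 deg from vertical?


sin(theta2) = (c2/c1)*sin(theta1) = (1528/1522)*sin(47 deg) = 0.73424
theta2 = arcsin(0.73424) = 47.24

47.24 deg


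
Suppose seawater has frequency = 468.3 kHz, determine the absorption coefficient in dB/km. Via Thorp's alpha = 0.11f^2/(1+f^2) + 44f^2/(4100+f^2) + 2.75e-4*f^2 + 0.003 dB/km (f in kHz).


103.614 dB/km


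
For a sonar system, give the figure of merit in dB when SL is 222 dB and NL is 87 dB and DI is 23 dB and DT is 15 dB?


FOM = SL - NL + DI - DT = 222 - 87 + 23 - 15 = 143

143 dB


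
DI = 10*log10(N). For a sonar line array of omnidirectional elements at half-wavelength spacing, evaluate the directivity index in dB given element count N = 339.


DI = 10*log10(339) = 25.3

25.3 dB


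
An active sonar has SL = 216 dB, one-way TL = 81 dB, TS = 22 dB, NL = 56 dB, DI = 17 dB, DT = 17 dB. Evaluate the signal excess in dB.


SE = SL - 2*TL + TS - NL + DI - DT = 216 - 2*81 + (22) - 56 + 17 - 17 = 20

20 dB


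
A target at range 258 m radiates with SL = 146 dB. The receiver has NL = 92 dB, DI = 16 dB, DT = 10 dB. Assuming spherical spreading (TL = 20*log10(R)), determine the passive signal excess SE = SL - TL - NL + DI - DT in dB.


Step 1: TL = 20*log10(258) = 48.23 dB
Step 2: SE = 146 - 48.23 - 92 + 16 - 10 = 11.77

11.77 dB


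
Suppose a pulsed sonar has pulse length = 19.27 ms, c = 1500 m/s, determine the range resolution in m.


dR = c*tau/2 = 1500 * 19.27e-3 / 2 = 14.4525

14.4525 m


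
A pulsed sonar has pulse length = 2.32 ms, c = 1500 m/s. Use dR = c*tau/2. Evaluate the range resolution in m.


dR = c*tau/2 = 1500 * 2.32e-3 / 2 = 1.74

1.74 m


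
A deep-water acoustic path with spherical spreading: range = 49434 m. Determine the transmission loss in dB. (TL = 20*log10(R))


TL = 20*log10(49434) = 93.88

93.88 dB


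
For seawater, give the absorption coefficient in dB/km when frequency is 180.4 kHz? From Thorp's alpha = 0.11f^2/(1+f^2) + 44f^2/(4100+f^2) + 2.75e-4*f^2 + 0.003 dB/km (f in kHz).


48.14 dB/km


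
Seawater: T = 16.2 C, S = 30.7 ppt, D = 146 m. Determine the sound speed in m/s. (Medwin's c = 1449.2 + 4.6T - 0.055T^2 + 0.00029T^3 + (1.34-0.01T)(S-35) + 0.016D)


1507.79 m/s


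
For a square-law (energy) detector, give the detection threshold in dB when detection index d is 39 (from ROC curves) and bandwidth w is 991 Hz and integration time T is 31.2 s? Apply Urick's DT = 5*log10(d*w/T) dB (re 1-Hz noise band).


DT = 5*log10(d*w/T) = 5*log10(39 * 991 / 31.2) = 5*log10(1238.75) = 15.46

15.46 dB


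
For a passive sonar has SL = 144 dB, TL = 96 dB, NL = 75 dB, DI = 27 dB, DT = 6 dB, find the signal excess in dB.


-6 dB


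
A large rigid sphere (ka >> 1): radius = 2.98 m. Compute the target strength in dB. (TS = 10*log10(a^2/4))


TS = 10*log10(2.98^2 / 4) = 10*log10(2.2201) = 3.46

3.46 dB


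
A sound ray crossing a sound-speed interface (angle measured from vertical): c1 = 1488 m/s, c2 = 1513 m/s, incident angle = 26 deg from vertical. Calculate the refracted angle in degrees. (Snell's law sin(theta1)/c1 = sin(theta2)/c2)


sin(theta2) = (c2/c1)*sin(theta1) = (1513/1488)*sin(26 deg) = 0.44574
theta2 = arcsin(0.44574) = 26.47

26.47 deg


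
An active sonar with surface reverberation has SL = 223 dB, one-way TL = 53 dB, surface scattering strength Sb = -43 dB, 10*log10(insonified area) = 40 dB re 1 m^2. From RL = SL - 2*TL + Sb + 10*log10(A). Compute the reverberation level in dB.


114 dB


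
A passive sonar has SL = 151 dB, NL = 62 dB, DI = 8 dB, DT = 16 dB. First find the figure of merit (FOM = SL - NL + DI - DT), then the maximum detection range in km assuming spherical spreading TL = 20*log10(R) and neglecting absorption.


Step 1: FOM = SL - NL + DI - DT = 151 - 62 + 8 - 16 = 81 dB
Step 2: at max range FOM = TL = 20*log10(R), so R = 10^(81/20) = 11220.18 m = 11.22 km

11.22 km


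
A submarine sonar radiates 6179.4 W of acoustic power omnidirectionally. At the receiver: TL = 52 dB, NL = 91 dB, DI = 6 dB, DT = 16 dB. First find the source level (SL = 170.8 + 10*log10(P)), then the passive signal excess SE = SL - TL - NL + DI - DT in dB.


Step 1: SL = 170.8 + 10*log10(6179.4) = 208.71 dB
Step 2: SE = SL - TL - NL + DI - DT = 208.71 - 52 - 91 + 6 - 16 = 55.71

55.71 dB


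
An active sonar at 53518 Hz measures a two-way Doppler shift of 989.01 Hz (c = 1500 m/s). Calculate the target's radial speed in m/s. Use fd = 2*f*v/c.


From fd = 2*f*v/c, v = c*fd/(2*f) = 1500 * 989.01 / (2*53518) = 13.86

13.86 m/s


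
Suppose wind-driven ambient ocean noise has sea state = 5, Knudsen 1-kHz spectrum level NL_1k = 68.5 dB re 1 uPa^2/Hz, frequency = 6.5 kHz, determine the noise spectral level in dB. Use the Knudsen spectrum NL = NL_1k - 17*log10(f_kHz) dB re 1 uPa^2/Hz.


NL = NL_1k - 17*log10(f_kHz) = 68.5 - 17*log10(6.5) = 68.5 - (13.82) = 54.68

54.68 dB


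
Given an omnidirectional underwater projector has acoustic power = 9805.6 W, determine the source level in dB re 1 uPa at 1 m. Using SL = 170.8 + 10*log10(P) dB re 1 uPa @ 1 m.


SL = 170.8 + 10*log10(9805.6) = 170.8 + 39.91 = 210.71

210.71 dB


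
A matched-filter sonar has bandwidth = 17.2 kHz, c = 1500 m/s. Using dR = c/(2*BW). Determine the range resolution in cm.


dR = c/(2*BW) = 1500 / (2 * 17.2e3) = 0.0436 m = 4.36 cm

4.36 cm


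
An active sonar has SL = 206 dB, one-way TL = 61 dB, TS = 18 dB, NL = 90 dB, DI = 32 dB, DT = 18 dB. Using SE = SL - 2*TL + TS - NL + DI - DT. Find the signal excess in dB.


SE = SL - 2*TL + TS - NL + DI - DT = 206 - 2*61 + (18) - 90 + 32 - 18 = 26

26 dB


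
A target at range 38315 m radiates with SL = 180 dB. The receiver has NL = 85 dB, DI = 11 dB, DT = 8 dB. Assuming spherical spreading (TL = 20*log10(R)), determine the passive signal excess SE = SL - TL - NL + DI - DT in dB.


Step 1: TL = 20*log10(38315) = 91.67 dB
Step 2: SE = 180 - 91.67 - 85 + 11 - 8 = 6.33

6.33 dB


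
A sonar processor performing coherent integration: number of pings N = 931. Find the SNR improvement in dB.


Gain = 10*log10(931) = 29.69

29.69 dB


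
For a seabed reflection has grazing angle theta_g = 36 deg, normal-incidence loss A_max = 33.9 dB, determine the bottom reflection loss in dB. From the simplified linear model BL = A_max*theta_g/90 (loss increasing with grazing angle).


13.56 dB


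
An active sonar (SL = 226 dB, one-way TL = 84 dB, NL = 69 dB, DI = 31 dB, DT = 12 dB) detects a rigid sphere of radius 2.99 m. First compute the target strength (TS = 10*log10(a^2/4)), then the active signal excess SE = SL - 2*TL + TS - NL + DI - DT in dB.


Step 1: TS = 10*log10(2.99^2/4) = 3.49 dB
Step 2: SE = SL - 2*TL + TS - NL + DI - DT = 226 - 2*84 + (3.49) - 69 + 31 - 12 = 11.49

11.49 dB


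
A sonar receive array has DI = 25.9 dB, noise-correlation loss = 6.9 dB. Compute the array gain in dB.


AG = DI - L_corr = 25.9 - 6.9 = 19.0

19.0 dB


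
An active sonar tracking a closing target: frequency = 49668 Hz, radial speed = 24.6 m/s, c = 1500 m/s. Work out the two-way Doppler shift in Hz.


1629.11 Hz


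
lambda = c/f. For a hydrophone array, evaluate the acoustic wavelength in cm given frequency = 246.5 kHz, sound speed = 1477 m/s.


0.6 cm


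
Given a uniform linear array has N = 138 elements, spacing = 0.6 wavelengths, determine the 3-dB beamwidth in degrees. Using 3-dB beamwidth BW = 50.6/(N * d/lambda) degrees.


BW = 50.6 / (138 * 0.6) = 50.6 / 82.8 = 0.61

0.61 deg


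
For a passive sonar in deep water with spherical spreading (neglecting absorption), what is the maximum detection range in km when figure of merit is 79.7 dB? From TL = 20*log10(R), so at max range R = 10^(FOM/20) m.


9.66 km


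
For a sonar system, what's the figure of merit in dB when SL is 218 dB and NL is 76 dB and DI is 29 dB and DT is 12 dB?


FOM = SL - NL + DI - DT = 218 - 76 + 29 - 12 = 159

159 dB


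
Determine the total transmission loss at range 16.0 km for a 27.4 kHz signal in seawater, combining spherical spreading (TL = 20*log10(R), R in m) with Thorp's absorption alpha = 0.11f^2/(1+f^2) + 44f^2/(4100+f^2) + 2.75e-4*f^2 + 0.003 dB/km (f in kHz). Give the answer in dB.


Step 1 (Thorp): alpha = 0.11*750.76/(1+750.76) + 44*750.76/(4100+750.76) + 2.75e-4*750.76 + 0.003 = 7.1293 dB/km
Step 2: TL_spread = 20*log10(16000) = 84.08 dB
Step 3: TL_abs = alpha*R = 7.1293 * 16.0 = 114.07 dB
Step 4: TL_total = 84.08 + 114.07 = 198.15

198.15 dB


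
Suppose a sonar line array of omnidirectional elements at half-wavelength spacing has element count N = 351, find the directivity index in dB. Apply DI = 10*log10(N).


DI = 10*log10(351) = 25.45

25.45 dB


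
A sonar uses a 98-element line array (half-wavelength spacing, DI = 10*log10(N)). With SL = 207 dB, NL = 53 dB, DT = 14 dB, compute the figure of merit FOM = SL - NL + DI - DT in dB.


159.91 dB


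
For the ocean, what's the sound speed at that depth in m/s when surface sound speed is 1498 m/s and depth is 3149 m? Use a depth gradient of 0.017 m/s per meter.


c = 1498 + 0.017 * 3149 = 1551.533

1551.533 m/s


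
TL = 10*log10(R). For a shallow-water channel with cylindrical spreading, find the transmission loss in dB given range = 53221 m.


47.26 dB


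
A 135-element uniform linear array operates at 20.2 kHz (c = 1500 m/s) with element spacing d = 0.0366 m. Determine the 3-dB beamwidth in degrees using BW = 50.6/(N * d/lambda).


Step 1: lambda = 1500/20200 = 0.07426 m
Step 2: d/lambda = 0.0366/0.07426 = 0.4929
Step 3: BW = 50.6/(N * d/lambda) = 50.6/(135 * 0.4929) = 0.76

0.76 deg


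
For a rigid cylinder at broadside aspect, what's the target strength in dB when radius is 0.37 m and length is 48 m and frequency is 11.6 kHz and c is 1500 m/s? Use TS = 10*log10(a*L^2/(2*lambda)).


lambda = 1500/11600 = 0.12931 m
TS = 10*log10(0.37*48^2/(2*0.12931)) = 35.18

35.18 dB


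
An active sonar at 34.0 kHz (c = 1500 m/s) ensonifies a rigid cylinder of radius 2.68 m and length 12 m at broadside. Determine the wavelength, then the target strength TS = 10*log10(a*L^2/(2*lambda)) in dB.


Step 1: lambda = c/f = 1500/34000 = 0.04412 m
Step 2: TS = 10*log10(a*L^2/(2*lambda)) = 10*log10(2.68*12^2/(2*0.04412)) = 36.41

36.41 dB


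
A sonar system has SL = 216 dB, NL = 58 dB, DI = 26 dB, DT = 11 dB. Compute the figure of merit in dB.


FOM = SL - NL + DI - DT = 216 - 58 + 26 - 11 = 173

173 dB


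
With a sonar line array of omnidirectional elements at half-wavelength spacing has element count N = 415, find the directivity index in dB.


DI = 10*log10(415) = 26.18

26.18 dB


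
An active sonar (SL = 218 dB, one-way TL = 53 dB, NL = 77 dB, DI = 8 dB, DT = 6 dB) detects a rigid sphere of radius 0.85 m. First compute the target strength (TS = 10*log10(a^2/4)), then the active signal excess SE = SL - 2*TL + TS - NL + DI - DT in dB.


Step 1: TS = 10*log10(0.85^2/4) = -7.43 dB
Step 2: SE = SL - 2*TL + TS - NL + DI - DT = 218 - 2*53 + (-7.43) - 77 + 8 - 6 = 29.57

29.57 dB


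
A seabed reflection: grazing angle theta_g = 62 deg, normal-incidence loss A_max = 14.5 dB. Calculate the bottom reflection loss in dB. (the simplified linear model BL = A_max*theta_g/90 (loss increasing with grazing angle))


9.99 dB


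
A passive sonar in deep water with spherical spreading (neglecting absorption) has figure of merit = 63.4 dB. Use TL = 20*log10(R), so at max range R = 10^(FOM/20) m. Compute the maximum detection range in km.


1.48 km


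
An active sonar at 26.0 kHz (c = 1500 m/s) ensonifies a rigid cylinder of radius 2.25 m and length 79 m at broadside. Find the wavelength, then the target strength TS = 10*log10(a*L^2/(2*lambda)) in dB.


Step 1: lambda = c/f = 1500/26000 = 0.05769 m
Step 2: TS = 10*log10(a*L^2/(2*lambda)) = 10*log10(2.25*79^2/(2*0.05769)) = 50.85

50.85 dB


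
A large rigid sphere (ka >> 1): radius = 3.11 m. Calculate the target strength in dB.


TS = 10*log10(3.11^2 / 4) = 10*log10(2.418025) = 3.83

3.83 dB


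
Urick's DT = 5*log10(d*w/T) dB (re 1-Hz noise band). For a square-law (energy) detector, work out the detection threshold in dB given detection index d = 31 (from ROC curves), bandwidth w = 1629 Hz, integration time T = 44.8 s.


DT = 5*log10(d*w/T) = 5*log10(31 * 1629 / 44.8) = 5*log10(1127.21) = 15.26

15.26 dB


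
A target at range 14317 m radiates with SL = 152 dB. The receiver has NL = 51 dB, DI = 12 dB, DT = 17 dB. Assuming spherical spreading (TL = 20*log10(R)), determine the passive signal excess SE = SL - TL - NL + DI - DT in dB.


Step 1: TL = 20*log10(14317) = 83.12 dB
Step 2: SE = 152 - 83.12 - 51 + 12 - 17 = 12.88

12.88 dB


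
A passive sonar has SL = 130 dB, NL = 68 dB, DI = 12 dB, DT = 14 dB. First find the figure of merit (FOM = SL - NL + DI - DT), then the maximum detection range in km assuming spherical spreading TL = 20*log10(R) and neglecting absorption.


Step 1: FOM = SL - NL + DI - DT = 130 - 68 + 12 - 14 = 60 dB
Step 2: at max range FOM = TL = 20*log10(R), so R = 10^(60/20) = 1000.0 m = 1.0 km

1.0 km


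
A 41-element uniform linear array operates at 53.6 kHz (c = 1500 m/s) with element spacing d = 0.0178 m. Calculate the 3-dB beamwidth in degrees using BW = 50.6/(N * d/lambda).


Step 1: lambda = 1500/53600 = 0.02799 m
Step 2: d/lambda = 0.0178/0.02799 = 0.6359
Step 3: BW = 50.6/(N * d/lambda) = 50.6/(41 * 0.6359) = 1.94

1.94 deg


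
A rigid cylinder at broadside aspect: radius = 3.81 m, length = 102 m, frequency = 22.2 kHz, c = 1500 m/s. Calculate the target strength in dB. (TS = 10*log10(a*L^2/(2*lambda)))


lambda = 1500/22200 = 0.06757 m
TS = 10*log10(3.81*102^2/(2*0.06757)) = 54.67

54.67 dB


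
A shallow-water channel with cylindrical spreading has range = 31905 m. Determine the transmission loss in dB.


TL = 10*log10(31905) = 45.04

45.04 dB


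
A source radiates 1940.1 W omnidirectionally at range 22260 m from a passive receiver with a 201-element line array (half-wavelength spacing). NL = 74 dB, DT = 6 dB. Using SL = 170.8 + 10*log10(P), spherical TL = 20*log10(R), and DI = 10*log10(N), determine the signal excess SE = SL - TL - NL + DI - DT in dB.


59.76 dB


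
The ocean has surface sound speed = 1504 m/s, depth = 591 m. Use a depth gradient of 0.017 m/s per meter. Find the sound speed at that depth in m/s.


c = 1504 + 0.017 * 591 = 1514.047

1514.047 m/s


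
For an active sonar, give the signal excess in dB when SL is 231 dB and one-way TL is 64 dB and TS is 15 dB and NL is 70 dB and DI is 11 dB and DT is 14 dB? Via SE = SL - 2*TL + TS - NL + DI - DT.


SE = SL - 2*TL + TS - NL + DI - DT = 231 - 2*64 + (15) - 70 + 11 - 14 = 45

45 dB


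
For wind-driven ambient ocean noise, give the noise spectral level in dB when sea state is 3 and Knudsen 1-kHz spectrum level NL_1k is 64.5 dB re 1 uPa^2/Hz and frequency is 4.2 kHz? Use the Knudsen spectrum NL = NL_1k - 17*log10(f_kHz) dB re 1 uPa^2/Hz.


53.9 dB


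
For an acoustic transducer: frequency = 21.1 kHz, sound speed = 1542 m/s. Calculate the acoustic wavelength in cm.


lambda = c/f = 1542 / 21100 = 0.0731 m = 7.31 cm

7.31 cm


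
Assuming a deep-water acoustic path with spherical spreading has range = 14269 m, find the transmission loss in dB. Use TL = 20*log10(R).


TL = 20*log10(14269) = 83.09

83.09 dB


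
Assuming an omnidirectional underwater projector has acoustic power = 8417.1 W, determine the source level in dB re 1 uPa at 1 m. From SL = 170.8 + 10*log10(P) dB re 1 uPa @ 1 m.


210.05 dB


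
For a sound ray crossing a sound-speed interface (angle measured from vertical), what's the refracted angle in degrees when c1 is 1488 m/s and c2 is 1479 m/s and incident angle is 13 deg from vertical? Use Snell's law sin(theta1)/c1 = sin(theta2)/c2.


12.92 deg


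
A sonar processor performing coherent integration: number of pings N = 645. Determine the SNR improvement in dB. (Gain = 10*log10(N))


Gain = 10*log10(645) = 28.1

28.1 dB


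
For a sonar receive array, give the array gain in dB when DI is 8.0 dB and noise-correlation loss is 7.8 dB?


0.2 dB


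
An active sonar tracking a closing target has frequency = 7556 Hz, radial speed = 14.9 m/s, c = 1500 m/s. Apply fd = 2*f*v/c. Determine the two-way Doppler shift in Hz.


fd = 2*f*v/c = 2 * 7556 * 14.9 / 1500 = 150.11

150.11 Hz


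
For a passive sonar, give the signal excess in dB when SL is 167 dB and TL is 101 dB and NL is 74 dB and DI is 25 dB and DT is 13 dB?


SE = SL - TL - NL + DI - DT = 167 - 101 - 74 + 25 - 13 = 4

4 dB


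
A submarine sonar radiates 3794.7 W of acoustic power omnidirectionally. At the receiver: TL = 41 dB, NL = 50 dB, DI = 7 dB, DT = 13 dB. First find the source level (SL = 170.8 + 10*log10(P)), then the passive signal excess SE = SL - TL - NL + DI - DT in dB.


Step 1: SL = 170.8 + 10*log10(3794.7) = 206.59 dB
Step 2: SE = SL - TL - NL + DI - DT = 206.59 - 41 - 50 + 7 - 13 = 109.59

109.59 dB


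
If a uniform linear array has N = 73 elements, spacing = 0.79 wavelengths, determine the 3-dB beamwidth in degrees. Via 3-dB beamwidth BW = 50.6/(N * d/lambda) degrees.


BW = 50.6 / (73 * 0.79) = 50.6 / 57.67 = 0.88

0.88 deg


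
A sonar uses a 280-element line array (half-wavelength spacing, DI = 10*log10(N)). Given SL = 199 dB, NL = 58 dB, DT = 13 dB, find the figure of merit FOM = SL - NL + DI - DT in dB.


152.47 dB


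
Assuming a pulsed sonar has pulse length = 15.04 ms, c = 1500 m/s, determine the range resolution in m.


11.28 m


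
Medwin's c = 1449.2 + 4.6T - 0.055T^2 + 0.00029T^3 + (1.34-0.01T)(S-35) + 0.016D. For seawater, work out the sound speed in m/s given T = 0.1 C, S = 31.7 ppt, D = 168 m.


c = 1449.2 + 4.6*0.1 - 0.055*0.1^2 + 0.00029*0.1^3 + (1.34 - 0.01*0.1)*(31.7 - 35) + 0.016*168 = 1447.93

1447.93 m/s


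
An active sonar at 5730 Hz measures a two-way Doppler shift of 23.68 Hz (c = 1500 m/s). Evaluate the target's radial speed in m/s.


From fd = 2*f*v/c, v = c*fd/(2*f) = 1500 * 23.68 / (2*5730) = 3.1

3.1 m/s


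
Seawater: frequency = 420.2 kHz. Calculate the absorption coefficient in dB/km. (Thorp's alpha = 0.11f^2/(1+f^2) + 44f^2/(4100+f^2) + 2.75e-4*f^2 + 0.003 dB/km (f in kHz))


f^2 = 176568.04
alpha = 0.11*176568.04/(1+176568.04) + 44*176568.04/(4100+176568.04) + 2.75e-4*176568.04 + 0.003 = 91.671

91.671 dB/km


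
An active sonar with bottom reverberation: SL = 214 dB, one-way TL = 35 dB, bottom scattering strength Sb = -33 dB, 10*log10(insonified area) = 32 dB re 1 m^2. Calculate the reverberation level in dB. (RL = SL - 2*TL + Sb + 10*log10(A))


143 dB


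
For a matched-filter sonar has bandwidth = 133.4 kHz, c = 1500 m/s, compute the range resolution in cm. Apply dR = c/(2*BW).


dR = c/(2*BW) = 1500 / (2 * 133.4e3) = 0.0056 m = 0.56 cm

0.56 cm


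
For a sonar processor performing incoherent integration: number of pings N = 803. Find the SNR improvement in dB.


Gain = 5*log10(803) = 14.52

14.52 dB


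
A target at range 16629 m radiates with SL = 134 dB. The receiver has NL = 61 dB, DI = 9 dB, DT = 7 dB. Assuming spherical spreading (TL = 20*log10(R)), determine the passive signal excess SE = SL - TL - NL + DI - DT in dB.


-9.42 dB


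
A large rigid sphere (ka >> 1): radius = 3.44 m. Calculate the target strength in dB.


TS = 10*log10(3.44^2 / 4) = 10*log10(2.9584) = 4.71

4.71 dB


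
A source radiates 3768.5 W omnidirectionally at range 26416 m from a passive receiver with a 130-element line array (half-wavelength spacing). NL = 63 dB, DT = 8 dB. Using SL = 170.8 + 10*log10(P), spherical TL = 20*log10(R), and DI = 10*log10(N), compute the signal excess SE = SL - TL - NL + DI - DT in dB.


68.26 dB


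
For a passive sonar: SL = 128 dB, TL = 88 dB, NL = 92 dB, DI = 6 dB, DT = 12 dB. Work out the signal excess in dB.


SE = SL - TL - NL + DI - DT = 128 - 88 - 92 + 6 - 12 = -58

-58 dB


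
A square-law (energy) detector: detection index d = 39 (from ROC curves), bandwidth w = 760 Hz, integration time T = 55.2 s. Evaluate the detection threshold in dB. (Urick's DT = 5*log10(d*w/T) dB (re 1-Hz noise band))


DT = 5*log10(d*w/T) = 5*log10(39 * 760 / 55.2) = 5*log10(536.96) = 13.65

13.65 dB


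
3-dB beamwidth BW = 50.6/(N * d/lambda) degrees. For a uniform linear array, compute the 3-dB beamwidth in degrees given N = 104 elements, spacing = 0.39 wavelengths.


BW = 50.6 / (104 * 0.39) = 50.6 / 40.56 = 1.25

1.25 deg


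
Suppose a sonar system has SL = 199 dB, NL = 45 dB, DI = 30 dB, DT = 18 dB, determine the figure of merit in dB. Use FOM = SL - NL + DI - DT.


FOM = SL - NL + DI - DT = 199 - 45 + 30 - 18 = 166

166 dB


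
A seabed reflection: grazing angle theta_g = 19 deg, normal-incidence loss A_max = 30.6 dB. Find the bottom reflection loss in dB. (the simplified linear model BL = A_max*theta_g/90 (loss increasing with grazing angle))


BL = A_max * theta_g / 90 = 30.6 * 19 / 90 = 6.46

6.46 dB


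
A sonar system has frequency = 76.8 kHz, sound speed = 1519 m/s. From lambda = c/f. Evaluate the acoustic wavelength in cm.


lambda = c/f = 1519 / 76800 = 0.0198 m = 1.98 cm

1.98 cm


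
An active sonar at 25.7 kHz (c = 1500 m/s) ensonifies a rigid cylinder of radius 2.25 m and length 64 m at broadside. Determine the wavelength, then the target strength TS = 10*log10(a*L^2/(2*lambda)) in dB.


Step 1: lambda = c/f = 1500/25700 = 0.05837 m
Step 2: TS = 10*log10(a*L^2/(2*lambda)) = 10*log10(2.25*64^2/(2*0.05837)) = 48.97

48.97 dB


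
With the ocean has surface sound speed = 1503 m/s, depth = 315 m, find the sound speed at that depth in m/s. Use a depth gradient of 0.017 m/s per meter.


c = 1503 + 0.017 * 315 = 1508.355

1508.355 m/s


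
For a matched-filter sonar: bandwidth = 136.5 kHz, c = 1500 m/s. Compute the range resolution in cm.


0.55 cm


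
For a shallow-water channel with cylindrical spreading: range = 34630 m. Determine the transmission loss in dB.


45.39 dB


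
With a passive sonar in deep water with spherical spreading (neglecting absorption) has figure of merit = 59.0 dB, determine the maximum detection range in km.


At max range FOM = TL, so 20*log10(R) = 59.0
R = 10^(59.0/20) = 891.25 m = 0.89 km

0.89 km
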